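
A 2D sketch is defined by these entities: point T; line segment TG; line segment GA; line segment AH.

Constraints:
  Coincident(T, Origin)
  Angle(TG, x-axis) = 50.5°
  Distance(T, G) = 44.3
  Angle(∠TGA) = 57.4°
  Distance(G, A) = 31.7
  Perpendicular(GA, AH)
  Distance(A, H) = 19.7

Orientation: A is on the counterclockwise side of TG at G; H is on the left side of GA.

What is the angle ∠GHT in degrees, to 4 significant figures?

97.89°

T is at the origin; TG runs at 50.5° with length 44.3, so G = 44.3·(cos 50.5°, sin 50.5°) = (28.18, 34.18). ∠TGA = 57.4°, so GA runs at 50.5° + (180° − 57.4°) = 173.1° from the x-axis; with |GA| = 31.7, A = G + 31.7·(cos 173.1°, sin 173.1°) = (-3.292, 37.99). GA is perpendicular to AH; with |AH| = 19.7 on the left of GA, H = A + 19.7·(-0.1201, -0.9928) = (-5.659, 18.43). Then cos ∠GHT = HG·HT / (|HG||HT|), giving 97.89°.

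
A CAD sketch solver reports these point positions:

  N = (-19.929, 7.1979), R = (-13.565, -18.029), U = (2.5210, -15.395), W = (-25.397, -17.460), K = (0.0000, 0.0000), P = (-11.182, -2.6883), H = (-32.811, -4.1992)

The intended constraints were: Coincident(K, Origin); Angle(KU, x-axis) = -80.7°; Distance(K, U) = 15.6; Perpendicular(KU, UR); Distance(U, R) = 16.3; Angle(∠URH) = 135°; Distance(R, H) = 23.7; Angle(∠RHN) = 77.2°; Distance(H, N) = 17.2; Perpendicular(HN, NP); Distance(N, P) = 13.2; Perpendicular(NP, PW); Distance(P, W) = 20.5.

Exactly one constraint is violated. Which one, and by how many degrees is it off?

Perpendicular(NP, PW) — off by 4.60°.

K = (0.00, 0.00) ✓; KU at -80.70° ✓; |KU| = 15.60 ✓; ∠(KU, UR) = 90.00° ✓; |UR| = 16.30 ✓; ∠URH = 135.0° ✓; |RH| = 23.70 ✓; ∠RHN = 77.20° ✓; |HN| = 17.20 ✓; ∠(HN, NP) = 90.00° ✓; |NP| = 13.20 ✓; ∠(NP, PW) = 85.40° ✗; |PW| = 20.50 ✓.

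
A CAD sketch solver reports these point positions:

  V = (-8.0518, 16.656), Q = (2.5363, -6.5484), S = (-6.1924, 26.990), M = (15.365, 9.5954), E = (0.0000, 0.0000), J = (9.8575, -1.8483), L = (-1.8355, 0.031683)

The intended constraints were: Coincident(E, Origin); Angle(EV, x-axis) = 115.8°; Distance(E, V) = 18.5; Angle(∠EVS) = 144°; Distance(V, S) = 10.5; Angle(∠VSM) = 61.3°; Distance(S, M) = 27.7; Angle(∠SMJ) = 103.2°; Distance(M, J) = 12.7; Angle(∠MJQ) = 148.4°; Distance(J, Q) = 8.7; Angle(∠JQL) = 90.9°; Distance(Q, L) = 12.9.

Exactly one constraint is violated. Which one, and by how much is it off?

Distance(Q, L) = 12.9 — off by 5.00.

E = (0.00, 0.00) ✓; EV at 115.8° ✓; |EV| = 18.50 ✓; ∠EVS = 144.0° ✓; |VS| = 10.50 ✓; ∠VSM = 61.30° ✓; |SM| = 27.70 ✓; ∠SMJ = 103.2° ✓; |MJ| = 12.70 ✓; ∠MJQ = 148.4° ✓; |JQ| = 8.700 ✓; ∠JQL = 90.90° ✓; |QL| = 7.900 ✗.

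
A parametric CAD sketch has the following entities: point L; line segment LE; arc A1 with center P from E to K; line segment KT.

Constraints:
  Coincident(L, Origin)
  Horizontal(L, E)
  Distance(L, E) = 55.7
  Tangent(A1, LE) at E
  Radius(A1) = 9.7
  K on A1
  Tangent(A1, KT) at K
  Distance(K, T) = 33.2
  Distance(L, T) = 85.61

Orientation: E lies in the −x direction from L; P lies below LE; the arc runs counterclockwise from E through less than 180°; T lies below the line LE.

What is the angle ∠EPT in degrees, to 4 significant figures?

141.2°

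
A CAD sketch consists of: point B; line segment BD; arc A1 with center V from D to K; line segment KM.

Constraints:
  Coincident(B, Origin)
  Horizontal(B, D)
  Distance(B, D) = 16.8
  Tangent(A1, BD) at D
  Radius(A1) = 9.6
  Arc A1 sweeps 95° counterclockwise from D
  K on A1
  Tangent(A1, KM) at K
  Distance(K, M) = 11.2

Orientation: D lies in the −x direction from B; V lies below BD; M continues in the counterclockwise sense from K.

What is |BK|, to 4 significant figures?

28.35

B is at the origin; B and D share the same y with |BD| = 16.8 and D on the −x side, so D = (-16.80, 0.000). Since A1 is tangent to BD there, VD ⟂ BD, so V = D + (0, -9.6) = (-16.80, -9.600). On A1, D sits at bearing 90° from V; a 95° counterclockwise sweep puts K at bearing 185°, so K = V + 9.6·(cos 185°, sin 185°) = (-26.36, -10.44). Then |BK| = |K − B| = 28.35.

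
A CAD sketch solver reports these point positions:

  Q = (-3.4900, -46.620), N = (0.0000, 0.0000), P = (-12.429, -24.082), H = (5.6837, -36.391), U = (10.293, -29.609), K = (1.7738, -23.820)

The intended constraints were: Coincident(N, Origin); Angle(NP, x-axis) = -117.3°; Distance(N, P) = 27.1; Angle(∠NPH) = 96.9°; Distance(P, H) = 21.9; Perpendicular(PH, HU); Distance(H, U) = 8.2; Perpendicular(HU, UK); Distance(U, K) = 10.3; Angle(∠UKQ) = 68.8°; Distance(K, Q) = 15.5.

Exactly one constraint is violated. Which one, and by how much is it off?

Distance(K, Q) = 15.5 — off by 7.90.

N = (0.00, 0.00) ✓; NP at -117.3° ✓; |NP| = 27.10 ✓; ∠NPH = 96.90° ✓; |PH| = 21.90 ✓; ∠(PH, HU) = 90.00° ✓; |HU| = 8.200 ✓; ∠(HU, UK) = 90.00° ✓; |UK| = 10.30 ✓; ∠UKQ = 68.80° ✓; |KQ| = 23.40 ✗.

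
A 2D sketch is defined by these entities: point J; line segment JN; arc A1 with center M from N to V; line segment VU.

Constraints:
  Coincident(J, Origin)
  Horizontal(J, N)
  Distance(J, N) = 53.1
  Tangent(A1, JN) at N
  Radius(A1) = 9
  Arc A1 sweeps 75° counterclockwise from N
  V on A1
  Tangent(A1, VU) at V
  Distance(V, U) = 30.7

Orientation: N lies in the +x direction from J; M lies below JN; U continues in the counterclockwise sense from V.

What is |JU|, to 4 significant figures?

51.47

J is at the origin; J and N share the same y with |JN| = 53.1 and N on the +x side, so N = (53.10, 0.000). A1 meets JN tangentially, so MN is at right angles to JN, so M = N + (0, -9) = (53.10, -9.000). On A1, N sits at bearing 90° from M; a 75° counterclockwise sweep puts V at bearing 165°, so V = M + 9.0·(cos 165°, sin 165°) = (44.41, -6.671). Tangency of A1 to VU means the radius MV is perpendicular to VU, so VU runs along (−sin 165°, cos 165°); with |VU| = 30.7, U = (36.46, -36.32). Then |JU| = |U − J| = 51.47.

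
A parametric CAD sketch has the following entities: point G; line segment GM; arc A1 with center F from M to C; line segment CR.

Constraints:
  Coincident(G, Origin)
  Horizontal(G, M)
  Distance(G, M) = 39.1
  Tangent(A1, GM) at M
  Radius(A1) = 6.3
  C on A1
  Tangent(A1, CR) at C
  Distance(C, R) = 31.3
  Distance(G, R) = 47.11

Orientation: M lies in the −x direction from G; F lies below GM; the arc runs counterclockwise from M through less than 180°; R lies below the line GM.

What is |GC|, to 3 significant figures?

45.6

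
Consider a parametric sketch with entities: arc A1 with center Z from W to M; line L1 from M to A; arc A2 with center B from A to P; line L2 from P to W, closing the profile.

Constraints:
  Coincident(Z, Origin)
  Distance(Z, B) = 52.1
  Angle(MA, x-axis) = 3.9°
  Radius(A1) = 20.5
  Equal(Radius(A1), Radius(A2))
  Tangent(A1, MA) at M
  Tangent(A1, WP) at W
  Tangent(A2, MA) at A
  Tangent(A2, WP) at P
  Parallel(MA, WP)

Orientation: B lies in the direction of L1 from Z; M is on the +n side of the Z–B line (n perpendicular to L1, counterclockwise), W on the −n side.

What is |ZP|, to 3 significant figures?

56.0

The slot axis is L1's direction at 3.9°, so u = (cos 3.9°, sin 3.9°) = (0.998, 0.0680) and n = (−sin 3.9°, cos 3.9°) = (-0.0680, 0.998). Z is at the origin and B lies 52.1 along u from Z, so B = 52.1·u = (52.0, 3.54). Tangency of A1 to both parallel lines with radius 20.5 puts M and W at Z ± 20.5·n: M = (-1.39, 20.5), W = (1.39, -20.5). Equal radii place A and P the same way about B: A = B + 20.5·n = (50.6, 24.0), P = B − 20.5·n = (53.4, -16.9). Then |ZP| = |P − Z| = 56.0.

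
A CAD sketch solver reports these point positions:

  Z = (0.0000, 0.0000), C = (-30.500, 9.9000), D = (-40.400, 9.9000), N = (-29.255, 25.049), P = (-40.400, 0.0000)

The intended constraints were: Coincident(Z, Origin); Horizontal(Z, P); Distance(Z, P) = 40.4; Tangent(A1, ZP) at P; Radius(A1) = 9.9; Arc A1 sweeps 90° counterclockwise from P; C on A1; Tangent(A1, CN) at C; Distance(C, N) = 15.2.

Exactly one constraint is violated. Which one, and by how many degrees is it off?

Tangent(A1, CN) at C — off by 4.70°.

Z = (0.00, 0.00) ✓; Z.y = 0.00, P.y = 0.00 ✓; |ZP| = 40.40 ✓; ∠(DP, PZ) = 90.00° ✓; |DP| = 9.900 ✓; bearing(D→C) − bearing(D→P) = 90.00° ✓; |DC| = 9.900 ✓; ∠(DC, CN) = 94.70° ✗; |CN| = 15.20 ✓.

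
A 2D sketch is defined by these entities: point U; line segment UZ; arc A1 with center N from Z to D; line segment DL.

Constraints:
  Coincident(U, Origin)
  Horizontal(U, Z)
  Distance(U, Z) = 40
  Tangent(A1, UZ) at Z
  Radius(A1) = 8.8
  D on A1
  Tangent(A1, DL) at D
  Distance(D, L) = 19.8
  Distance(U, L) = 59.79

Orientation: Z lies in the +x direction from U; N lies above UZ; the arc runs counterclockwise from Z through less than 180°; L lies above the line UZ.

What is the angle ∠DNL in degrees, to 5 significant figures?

66.038°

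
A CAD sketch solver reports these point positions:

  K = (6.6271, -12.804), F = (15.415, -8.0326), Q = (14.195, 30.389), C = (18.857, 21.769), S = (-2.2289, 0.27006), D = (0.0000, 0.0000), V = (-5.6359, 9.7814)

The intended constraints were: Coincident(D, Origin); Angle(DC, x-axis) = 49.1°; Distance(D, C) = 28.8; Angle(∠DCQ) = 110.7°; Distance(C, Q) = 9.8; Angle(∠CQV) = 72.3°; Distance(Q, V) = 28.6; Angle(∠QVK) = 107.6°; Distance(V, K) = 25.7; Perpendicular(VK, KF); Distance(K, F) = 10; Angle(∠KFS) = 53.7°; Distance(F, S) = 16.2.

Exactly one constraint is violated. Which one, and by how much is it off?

Distance(F, S) = 16.2 — off by 3.30.

D = (0.00, 0.00) ✓; DC at 49.10° ✓; |DC| = 28.80 ✓; ∠DCQ = 110.7° ✓; |CQ| = 9.800 ✓; ∠CQV = 72.31° ✓; |QV| = 28.60 ✓; ∠QVK = 107.6° ✓; |VK| = 25.70 ✓; ∠(VK, KF) = 90.00° ✓; |KF| = 10.00 ✓; ∠KFS = 53.70° ✓; |FS| = 19.50 ✗.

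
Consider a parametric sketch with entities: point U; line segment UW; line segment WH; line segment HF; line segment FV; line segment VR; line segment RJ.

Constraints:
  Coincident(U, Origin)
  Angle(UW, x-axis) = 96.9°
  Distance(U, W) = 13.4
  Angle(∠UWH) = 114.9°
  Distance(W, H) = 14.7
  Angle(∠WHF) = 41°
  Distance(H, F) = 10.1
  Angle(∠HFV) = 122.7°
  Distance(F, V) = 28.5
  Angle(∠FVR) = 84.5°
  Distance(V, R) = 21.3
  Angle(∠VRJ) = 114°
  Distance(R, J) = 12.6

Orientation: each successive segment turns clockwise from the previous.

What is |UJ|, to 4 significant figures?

34.29

U is at the origin; UW runs at 96.9° with length 13.4, so W = (-1.610, 13.30). ∠UWH = 114.9° gives WH at 31.80° from the x-axis; with |WH| = 14.7, H = (10.88, 21.05). ∠WHF = 41.0° gives HF at -107.2° from the x-axis; with |HF| = 10.1, F = (7.897, 11.40). ∠HFV = 122.7° gives FV at -164.5° from the x-axis; with |FV| = 28.5, V = (-19.57, 3.785). ∠FVR = 84.5° gives VR at 100.0° from the x-axis; with |VR| = 21.3, R = (-23.27, 24.76). ∠VRJ = 114.0° gives RJ at 34.00° from the x-axis; with |RJ| = 12.6, J = (-12.82, 31.81). Then |UJ| = |J − U| = 34.29.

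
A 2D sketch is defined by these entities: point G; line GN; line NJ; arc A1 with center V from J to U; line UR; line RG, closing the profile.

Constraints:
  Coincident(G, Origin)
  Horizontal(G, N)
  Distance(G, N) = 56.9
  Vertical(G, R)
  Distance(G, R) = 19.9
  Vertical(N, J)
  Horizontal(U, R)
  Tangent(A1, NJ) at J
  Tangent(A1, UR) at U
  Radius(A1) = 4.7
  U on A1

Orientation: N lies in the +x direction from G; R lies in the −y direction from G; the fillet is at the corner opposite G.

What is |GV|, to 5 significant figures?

54.368

G is at the origin; GN is horizontal with |GN| = 56.9 and N on the +x side, so N = (56.900, 0.0000). G and R share the same x with |GR| = 19.9 and R on the −y side, so R = (0.0000, -19.900). The virtual corner opposite G is at (56.900, -19.900). Tangency of A1 to NJ means the radius VJ is perpendicular to NJ and A1 meets UR tangentially, so VU is at right angles to UR, with radius 4.7, so the center V sits 4.7 in from both sides at V = (52.200, -15.200). Then |GV| = |V − G| = 54.368.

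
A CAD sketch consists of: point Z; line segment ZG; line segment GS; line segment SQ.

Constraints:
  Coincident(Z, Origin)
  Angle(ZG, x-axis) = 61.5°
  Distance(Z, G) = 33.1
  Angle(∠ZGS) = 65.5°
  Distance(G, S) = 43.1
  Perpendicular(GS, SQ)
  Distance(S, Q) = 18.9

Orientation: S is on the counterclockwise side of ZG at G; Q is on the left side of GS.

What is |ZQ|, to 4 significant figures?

31.44

Z is at the origin; ZG runs at 61.5° with length 33.1, so G = 33.1·(cos 61.5°, sin 61.5°) = (15.79, 29.09). ∠ZGS = 65.5°, so GS runs at 61.5° + (180° − 65.5°) = 176.0° from the x-axis; with |GS| = 43.1, S = G + 43.1·(cos 176.0°, sin 176.0°) = (-27.20, 32.10). The perpendicularity gives SQ at right angles to GS; with |SQ| = 18.9 on the left of GS, Q = S + 18.9·(-0.06976, -0.9976) = (-28.52, 13.24). Then |ZQ| = |Q − Z| = 31.44.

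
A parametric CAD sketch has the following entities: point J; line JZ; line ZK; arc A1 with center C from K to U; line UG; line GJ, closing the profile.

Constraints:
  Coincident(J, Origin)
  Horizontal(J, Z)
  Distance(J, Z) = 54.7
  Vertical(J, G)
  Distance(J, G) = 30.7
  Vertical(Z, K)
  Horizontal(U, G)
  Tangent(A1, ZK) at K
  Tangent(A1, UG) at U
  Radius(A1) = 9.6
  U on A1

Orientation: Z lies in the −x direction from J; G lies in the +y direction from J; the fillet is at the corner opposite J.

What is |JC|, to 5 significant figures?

49.792

J is at the origin; JZ is horizontal with |JZ| = 54.7 and Z on the −x side, so Z = (-54.700, 0.0000). JG is vertical with |JG| = 30.7 and G on the +y side, so G = (0.0000, 30.700). The virtual corner opposite J is at (-54.700, 30.700). Tangency of A1 to ZK means the radius CK is perpendicular to ZK and since A1 is tangent to UG there, CU ⟂ UG, with radius 9.6, so the center C sits 9.6 in from both sides at C = (-45.100, 21.100). Then |JC| = |C − J| = 49.792.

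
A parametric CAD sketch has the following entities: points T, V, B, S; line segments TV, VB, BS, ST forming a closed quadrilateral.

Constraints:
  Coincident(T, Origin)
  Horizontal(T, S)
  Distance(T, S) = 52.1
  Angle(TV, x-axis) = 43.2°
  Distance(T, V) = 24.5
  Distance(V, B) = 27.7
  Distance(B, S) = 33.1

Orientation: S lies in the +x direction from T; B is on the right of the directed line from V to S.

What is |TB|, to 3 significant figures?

23.4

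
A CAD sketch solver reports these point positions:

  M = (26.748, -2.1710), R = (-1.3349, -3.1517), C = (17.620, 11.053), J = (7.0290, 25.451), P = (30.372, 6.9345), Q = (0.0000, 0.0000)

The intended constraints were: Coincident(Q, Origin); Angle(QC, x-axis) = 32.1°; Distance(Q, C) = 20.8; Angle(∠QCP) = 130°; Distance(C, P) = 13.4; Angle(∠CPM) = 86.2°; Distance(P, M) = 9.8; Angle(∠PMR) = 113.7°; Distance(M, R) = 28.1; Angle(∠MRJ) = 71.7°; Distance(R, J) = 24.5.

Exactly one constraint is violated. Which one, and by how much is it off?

Distance(R, J) = 24.5 — off by 5.30.

Q = (0.00, 0.00) ✓; QC at 32.10° ✓; |QC| = 20.80 ✓; ∠QCP = 130.0° ✓; |CP| = 13.40 ✓; ∠CPM = 86.20° ✓; |PM| = 9.800 ✓; ∠PMR = 113.7° ✓; |MR| = 28.10 ✓; ∠MRJ = 71.70° ✓; |RJ| = 29.80 ✗.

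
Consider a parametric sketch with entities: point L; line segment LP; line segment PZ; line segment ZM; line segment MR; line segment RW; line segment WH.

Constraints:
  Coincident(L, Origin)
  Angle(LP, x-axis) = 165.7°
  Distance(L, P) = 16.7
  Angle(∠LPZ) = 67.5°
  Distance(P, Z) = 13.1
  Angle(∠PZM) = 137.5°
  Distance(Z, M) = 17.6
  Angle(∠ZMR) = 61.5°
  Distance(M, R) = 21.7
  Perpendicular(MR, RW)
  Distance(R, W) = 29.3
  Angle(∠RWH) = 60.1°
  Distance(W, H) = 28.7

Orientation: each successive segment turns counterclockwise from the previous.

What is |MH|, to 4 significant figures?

15.33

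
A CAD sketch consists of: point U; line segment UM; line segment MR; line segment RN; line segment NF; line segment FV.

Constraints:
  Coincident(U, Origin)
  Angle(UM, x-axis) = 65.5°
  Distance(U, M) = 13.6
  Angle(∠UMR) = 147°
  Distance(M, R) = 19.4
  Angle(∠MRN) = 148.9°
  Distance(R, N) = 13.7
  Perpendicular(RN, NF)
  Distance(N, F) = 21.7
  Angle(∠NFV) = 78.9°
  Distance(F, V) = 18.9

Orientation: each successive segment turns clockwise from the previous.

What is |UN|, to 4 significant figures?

42.54

∠UMR = 147.0° gives MR at 32.50° from the x-axis; with |MR| = 19.4, R = (22.00, 22.80). ∠MRN = 148.9° gives RN at 1.400° from the x-axis; with |RN| = 13.7, N = (35.70, 23.13). Then |UN| = |N − U| = 42.54.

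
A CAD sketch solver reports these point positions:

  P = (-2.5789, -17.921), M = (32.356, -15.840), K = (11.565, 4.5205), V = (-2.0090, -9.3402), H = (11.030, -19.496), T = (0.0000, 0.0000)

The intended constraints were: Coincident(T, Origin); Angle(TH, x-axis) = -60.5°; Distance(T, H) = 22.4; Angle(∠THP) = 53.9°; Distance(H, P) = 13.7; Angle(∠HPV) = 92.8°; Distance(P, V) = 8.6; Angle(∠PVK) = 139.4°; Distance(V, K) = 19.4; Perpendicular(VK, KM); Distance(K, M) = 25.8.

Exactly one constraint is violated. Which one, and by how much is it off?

Distance(K, M) = 25.8 — off by 3.30.

T = (0.00, 0.00) ✓; TH at -60.50° ✓; |TH| = 22.40 ✓; ∠THP = 53.90° ✓; |HP| = 13.70 ✓; ∠HPV = 92.80° ✓; |PV| = 8.600 ✓; ∠PVK = 139.4° ✓; |VK| = 19.40 ✓; ∠(VK, KM) = 90.00° ✓; |KM| = 29.10 ✗.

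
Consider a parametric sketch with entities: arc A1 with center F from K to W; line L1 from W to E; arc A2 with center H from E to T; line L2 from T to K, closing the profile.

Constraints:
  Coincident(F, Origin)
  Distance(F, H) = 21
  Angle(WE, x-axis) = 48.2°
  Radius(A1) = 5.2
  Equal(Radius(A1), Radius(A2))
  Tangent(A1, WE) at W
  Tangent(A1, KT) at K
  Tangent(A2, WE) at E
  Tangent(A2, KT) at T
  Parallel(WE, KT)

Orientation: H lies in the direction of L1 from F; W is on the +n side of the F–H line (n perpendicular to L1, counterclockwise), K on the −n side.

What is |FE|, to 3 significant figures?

21.6

The slot axis is L1's direction at 48.2°, so u = (cos 48.2°, sin 48.2°) = (0.667, 0.745) and n = (−sin 48.2°, cos 48.2°) = (-0.745, 0.667). F is at the origin and H lies 21.0 along u from F, so H = 21.0·u = (14.0, 15.7). Tangency of A1 to both parallel lines with radius 5.2 puts W and K at F ± 5.2·n: W = (-3.88, 3.47), K = (3.88, -3.47). Equal radii place E and T the same way about H: E = H + 5.2·n = (10.1, 19.1), T = H − 5.2·n = (17.9, 12.2). Then |FE| = |E − F| = 21.6.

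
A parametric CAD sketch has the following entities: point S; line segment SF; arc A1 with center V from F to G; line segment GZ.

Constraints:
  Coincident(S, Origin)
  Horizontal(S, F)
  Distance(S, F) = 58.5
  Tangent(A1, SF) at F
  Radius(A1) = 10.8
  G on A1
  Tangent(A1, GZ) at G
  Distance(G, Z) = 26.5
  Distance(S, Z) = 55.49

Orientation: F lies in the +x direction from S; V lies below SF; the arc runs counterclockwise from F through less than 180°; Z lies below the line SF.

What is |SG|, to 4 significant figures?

48.69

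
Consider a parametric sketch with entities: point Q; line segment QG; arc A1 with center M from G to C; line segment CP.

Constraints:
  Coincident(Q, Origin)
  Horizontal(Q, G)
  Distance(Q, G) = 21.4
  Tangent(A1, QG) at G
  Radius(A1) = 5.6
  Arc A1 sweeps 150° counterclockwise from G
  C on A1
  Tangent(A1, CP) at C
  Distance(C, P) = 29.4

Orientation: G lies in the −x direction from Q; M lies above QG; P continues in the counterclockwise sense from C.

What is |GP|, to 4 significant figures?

33.85

On A1, G sits at bearing -90° from M; a 150° counterclockwise sweep puts C at bearing 60°, so C = M + 5.6·(cos 60°, sin 60°) = (-18.60, 10.45). Tangency of A1 to CP means the radius MC is perpendicular to CP, so CP runs along (−sin 60°, cos 60°); with |CP| = 29.4, P = (-44.06, 25.15). Then |GP| = |P − G| = 33.85.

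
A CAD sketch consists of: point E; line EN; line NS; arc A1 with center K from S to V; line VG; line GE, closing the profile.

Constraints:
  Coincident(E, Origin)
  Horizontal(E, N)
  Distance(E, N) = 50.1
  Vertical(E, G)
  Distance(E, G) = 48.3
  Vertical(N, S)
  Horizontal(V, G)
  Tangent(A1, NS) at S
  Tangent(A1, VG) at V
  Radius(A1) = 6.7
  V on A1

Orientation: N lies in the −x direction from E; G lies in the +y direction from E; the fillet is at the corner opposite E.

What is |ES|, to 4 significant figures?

65.12

E is at the origin; E and N share the same y with |EN| = 50.1 and N on the −x side, so N = (-50.10, 0.000). EG is vertical with |EG| = 48.3 and G on the +y side, so G = (0.000, 48.30). The virtual corner opposite E is at (-50.10, 48.30). Tangency of A1 to NS means the radius KS is perpendicular to NS and A1 meets VG tangentially, so KV is at right angles to VG, with radius 6.7, so the center K sits 6.7 in from both sides at K = (-43.40, 41.60). That places the tangent points at S = (-50.10, 41.60) on NS and V = (-43.40, 48.30) on VG. Then |ES| = |S − E| = 65.12.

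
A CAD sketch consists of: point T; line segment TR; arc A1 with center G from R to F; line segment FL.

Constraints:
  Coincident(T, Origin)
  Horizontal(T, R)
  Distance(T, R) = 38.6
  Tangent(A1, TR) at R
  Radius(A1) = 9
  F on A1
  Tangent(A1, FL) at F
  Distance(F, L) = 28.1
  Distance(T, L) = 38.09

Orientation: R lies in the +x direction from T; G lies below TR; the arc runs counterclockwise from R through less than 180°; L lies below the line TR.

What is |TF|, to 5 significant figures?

30.730

T is at the origin; TR is horizontal with |TR| = 38.6 and R on the +x side, so R = (38.600, 0.0000). Tangency of A1 to TR means the radius GR is perpendicular to TR, so G = R + (0, -9) = (38.600, -9.0000). Since GF ⟂ FL (tangency), |GL| = √(9.0² + 28.1²) = 29.506 regardless of where F sits on A1. So L lies on both circle(T, 38.09) and circle(G, 29.506); the below-TR intersection is L = (20.359, -32.192). F is the foot of the tangent from L: F = (30.166, -5.8591).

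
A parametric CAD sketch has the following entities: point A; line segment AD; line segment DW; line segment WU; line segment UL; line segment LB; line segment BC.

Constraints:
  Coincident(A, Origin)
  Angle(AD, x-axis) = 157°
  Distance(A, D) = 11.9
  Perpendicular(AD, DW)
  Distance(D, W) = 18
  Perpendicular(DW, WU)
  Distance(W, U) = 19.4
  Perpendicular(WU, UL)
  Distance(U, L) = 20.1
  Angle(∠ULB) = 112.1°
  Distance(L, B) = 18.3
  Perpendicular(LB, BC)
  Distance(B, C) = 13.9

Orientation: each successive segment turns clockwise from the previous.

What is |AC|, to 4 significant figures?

15.19

∠ULB = 112.1° gives LB at 179.1° from the x-axis; with |LB| = 18.3, B = (-12.21, -4.576). LB is perpendicular to BC, so BC runs at 89.10°; with |BC| = 13.9, C = (-12.00, 9.322). Then |AC| = |C − A| = 15.19.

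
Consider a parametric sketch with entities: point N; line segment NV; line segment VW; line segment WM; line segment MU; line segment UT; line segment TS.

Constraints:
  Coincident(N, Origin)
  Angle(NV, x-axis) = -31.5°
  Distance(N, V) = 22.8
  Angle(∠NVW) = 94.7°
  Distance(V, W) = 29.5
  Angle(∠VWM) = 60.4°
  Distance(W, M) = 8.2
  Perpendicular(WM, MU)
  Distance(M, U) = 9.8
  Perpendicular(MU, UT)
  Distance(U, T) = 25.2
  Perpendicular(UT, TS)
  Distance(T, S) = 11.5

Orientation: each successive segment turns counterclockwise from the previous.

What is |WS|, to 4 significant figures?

17.08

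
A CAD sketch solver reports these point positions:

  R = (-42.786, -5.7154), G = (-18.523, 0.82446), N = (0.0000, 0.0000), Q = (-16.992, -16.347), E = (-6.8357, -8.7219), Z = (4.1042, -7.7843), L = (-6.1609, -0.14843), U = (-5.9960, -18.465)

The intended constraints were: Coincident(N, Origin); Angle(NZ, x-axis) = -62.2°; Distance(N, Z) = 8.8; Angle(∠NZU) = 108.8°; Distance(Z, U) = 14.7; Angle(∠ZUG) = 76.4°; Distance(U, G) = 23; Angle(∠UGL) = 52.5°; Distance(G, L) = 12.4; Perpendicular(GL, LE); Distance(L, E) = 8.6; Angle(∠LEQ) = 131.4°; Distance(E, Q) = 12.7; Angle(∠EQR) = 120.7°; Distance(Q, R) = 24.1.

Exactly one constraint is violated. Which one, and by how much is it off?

Distance(Q, R) = 24.1 — off by 3.80.

N = (0.00, 0.00) ✓; NZ at -62.20° ✓; |NZ| = 8.800 ✓; ∠NZU = 108.8° ✓; |ZU| = 14.70 ✓; ∠ZUG = 76.40° ✓; |UG| = 23.00 ✓; ∠UGL = 52.50° ✓; |GL| = 12.40 ✓; ∠(GL, LE) = 90.00° ✓; |LE| = 8.600 ✓; ∠LEQ = 131.4° ✓; |EQ| = 12.70 ✓; ∠EQR = 120.7° ✓; |QR| = 27.90 ✗.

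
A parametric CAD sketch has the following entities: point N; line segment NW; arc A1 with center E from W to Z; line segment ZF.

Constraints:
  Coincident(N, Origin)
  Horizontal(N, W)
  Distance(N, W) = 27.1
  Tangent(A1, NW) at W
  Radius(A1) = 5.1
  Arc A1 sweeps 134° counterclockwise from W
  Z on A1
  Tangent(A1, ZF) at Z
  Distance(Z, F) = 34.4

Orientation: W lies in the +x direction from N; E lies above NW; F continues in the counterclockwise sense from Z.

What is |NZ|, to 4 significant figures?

31.96

Tangency of A1 to NW means the radius EW is perpendicular to NW, so E = W + (0, 5.1) = (27.10, 5.100). On A1, W sits at bearing -90° from E; a 134° counterclockwise sweep puts Z at bearing 44°, so Z = E + 5.1·(cos 44°, sin 44°) = (30.77, 8.643). Then |NZ| = |Z − N| = 31.96.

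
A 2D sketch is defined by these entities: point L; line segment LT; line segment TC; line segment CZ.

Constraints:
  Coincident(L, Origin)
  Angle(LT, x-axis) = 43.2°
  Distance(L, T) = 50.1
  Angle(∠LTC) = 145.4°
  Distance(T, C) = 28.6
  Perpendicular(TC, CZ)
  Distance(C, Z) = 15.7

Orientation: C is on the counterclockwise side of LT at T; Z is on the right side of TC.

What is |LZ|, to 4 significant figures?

82.62

L is at the origin; LT runs at 43.2° with length 50.1, so T = 50.1·(cos 43.2°, sin 43.2°) = (36.52, 34.30). ∠LTC = 145.4°, so TC runs at 43.2° + (180° − 145.4°) = 77.80° from the x-axis; with |TC| = 28.6, C = T + 28.6·(cos 77.80°, sin 77.80°) = (42.57, 62.25). TC is perpendicular to CZ; with |CZ| = 15.7 on the right of TC, Z = C + 15.7·(0.9774, -0.2113) = (57.91, 58.93). Then |LZ| = |Z − L| = 82.62.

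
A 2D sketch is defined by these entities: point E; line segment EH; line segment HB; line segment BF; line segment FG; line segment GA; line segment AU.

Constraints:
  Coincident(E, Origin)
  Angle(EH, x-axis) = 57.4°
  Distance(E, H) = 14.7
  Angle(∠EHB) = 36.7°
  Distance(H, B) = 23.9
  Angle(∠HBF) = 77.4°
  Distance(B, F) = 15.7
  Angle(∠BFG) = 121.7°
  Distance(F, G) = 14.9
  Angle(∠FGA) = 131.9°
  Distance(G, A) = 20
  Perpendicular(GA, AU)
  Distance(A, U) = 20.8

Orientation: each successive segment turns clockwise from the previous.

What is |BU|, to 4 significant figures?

26.07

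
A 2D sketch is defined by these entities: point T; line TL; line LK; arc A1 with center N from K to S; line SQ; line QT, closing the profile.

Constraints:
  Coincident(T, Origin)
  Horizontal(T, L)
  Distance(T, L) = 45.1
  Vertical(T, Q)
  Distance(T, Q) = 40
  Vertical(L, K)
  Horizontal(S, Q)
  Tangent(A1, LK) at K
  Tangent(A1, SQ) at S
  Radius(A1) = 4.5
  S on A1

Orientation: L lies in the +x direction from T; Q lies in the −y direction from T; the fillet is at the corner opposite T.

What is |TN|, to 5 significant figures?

53.932

T is at the origin; TL is horizontal with |TL| = 45.1 and L on the +x side, so L = (45.100, 0.0000). TQ is vertical with |TQ| = 40.0 and Q on the −y side, so Q = (0.0000, -40.000). The virtual corner opposite T is at (45.100, -40.000). Since A1 is tangent to LK there, NK ⟂ LK and the tangent condition forces NS to be normal to SQ, with radius 4.5, so the center N sits 4.5 in from both sides at N = (40.600, -35.500). Then |TN| = |N − T| = 53.932.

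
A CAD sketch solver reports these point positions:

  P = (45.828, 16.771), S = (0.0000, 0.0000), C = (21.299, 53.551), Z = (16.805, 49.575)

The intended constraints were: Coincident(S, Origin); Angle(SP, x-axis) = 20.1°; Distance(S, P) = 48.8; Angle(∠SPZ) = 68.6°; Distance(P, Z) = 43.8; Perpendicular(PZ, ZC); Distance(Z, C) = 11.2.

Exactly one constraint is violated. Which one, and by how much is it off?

Distance(Z, C) = 11.2 — off by 5.20.

S = (0.00, 0.00) ✓; SP at 20.10° ✓; |SP| = 48.80 ✓; ∠SPZ = 68.60° ✓; |PZ| = 43.80 ✓; ∠(PZ, ZC) = 90.00° ✓; |ZC| = 6.000 ✗.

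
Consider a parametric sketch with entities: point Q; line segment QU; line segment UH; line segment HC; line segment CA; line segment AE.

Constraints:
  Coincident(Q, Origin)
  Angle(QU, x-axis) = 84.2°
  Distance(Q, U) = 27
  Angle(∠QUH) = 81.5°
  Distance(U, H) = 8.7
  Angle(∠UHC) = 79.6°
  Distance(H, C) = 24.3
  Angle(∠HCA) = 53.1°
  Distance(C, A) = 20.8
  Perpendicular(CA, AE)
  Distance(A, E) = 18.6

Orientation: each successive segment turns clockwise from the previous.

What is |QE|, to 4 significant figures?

30.70

Q is at the origin; QU runs at 84.2° with length 27.0, so U = (2.729, 26.86). ∠QUH = 81.5° gives UH at -14.30° from the x-axis; with |UH| = 8.7, H = (11.16, 24.71). ∠UHC = 79.6° gives HC at -114.7° from the x-axis; with |HC| = 24.3, C = (1.005, 2.636). ∠HCA = 53.1° gives CA at 118.4° from the x-axis; with |CA| = 20.8, A = (-8.888, 20.93). The perpendicularity gives AE at right angles to CA, so AE runs at 28.40°; with |AE| = 18.6, E = (7.473, 29.78). Then |QE| = |E − Q| = 30.70.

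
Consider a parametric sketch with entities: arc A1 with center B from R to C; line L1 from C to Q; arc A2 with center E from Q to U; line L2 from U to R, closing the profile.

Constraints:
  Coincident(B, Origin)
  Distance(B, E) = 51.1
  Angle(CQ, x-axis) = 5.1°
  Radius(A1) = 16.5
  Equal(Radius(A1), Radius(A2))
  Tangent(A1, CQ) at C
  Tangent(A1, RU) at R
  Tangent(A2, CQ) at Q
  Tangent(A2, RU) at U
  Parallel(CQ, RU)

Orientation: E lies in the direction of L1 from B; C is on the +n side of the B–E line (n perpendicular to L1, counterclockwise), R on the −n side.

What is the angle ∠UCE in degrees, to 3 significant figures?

15.0°

The slot axis is L1's direction at 5.1°, so u = (cos 5.1°, sin 5.1°) = (0.996, 0.0889) and n = (−sin 5.1°, cos 5.1°) = (-0.0889, 0.996). B is at the origin and E lies 51.1 along u from B, so E = 51.1·u = (50.9, 4.54). Tangency of A1 to both parallel lines with radius 16.5 puts C and R at B ± 16.5·n: C = (-1.47, 16.4), R = (1.47, -16.4). Equal radii place Q and U the same way about E: Q = E + 16.5·n = (49.4, 21.0), U = E − 16.5·n = (52.4, -11.9). Then cos ∠UCE = CU·CE / (|CU||CE|), giving 15.0°.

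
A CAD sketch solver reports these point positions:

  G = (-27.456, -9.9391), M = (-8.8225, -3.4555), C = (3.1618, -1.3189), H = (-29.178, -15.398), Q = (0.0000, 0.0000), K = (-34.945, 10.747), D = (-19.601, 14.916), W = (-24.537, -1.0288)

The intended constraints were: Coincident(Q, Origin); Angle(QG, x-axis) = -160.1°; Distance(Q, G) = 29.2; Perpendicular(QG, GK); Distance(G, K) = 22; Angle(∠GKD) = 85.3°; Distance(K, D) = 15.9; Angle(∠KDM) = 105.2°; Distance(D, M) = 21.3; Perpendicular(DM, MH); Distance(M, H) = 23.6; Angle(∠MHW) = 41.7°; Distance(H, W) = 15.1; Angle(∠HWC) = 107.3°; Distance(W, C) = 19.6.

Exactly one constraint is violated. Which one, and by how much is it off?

Distance(W, C) = 19.6 — off by 8.10.

Q = (0.00, 0.00) ✓; QG at -160.1° ✓; |QG| = 29.20 ✓; ∠(QG, GK) = 90.00° ✓; |GK| = 22.00 ✓; ∠GKD = 85.30° ✓; |KD| = 15.90 ✓; ∠KDM = 105.2° ✓; |DM| = 21.30 ✓; ∠(DM, MH) = 90.00° ✓; |MH| = 23.60 ✓; ∠MHW = 41.70° ✓; |HW| = 15.10 ✓; ∠HWC = 107.3° ✓; |WC| = 27.70 ✗.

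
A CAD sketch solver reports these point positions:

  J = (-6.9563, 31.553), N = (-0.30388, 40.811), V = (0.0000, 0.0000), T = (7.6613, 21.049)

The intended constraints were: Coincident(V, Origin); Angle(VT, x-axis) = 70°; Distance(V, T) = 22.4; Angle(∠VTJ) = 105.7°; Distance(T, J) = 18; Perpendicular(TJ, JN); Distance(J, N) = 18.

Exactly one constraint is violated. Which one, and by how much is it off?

Distance(J, N) = 18 — off by 6.60.

V = (0.00, 0.00) ✓; VT at 70.00° ✓; |VT| = 22.40 ✓; ∠VTJ = 105.7° ✓; |TJ| = 18.00 ✓; ∠(TJ, JN) = 90.00° ✓; |JN| = 11.40 ✗.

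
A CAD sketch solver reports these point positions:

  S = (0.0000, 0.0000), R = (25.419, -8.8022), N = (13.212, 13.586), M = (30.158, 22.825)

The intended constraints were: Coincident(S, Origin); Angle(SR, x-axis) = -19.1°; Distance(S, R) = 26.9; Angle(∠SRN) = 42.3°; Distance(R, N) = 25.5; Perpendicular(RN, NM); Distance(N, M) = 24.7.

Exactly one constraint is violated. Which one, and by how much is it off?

Distance(N, M) = 24.7 — off by 5.40.

S = (0.00, 0.00) ✓; SR at -19.10° ✓; |SR| = 26.90 ✓; ∠SRN = 42.30° ✓; |RN| = 25.50 ✓; ∠(RN, NM) = 90.00° ✓; |NM| = 19.30 ✗.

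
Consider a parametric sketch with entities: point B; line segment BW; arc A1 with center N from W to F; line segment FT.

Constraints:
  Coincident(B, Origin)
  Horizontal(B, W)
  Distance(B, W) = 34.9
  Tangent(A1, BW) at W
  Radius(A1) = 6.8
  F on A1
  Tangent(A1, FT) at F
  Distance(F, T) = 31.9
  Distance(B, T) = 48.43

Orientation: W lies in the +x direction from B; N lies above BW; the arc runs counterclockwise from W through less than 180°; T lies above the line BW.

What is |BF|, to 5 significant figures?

42.239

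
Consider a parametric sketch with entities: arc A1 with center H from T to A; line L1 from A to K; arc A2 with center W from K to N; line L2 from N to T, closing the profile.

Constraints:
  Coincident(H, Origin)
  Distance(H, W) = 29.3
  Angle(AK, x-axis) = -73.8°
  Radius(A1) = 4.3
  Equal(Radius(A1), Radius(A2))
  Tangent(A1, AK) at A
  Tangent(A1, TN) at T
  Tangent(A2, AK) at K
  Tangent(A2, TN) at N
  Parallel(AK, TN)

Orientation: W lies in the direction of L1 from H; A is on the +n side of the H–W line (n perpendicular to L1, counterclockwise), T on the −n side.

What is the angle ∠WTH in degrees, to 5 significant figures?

81.651°

H is at the origin and W lies 29.3 along u from H, so W = 29.3·u = (8.1744, -28.137). Tangency of A1 to both parallel lines with radius 4.3 puts A and T at H ± 4.3·n: A = (4.1293, 1.1997), T = (-4.1293, -1.1997). Then cos ∠WTH = TW·TH / (|TW||TH|), giving 81.651°.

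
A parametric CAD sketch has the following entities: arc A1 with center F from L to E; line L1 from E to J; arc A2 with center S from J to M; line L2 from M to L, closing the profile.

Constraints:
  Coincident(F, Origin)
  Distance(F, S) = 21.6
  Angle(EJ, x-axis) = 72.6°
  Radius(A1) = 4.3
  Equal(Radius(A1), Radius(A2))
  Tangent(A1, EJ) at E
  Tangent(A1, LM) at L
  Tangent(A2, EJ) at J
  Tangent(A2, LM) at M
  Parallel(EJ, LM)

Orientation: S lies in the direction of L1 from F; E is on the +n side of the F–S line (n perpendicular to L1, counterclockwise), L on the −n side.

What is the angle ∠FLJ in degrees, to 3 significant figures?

68.3°

The slot axis is L1's direction at 72.6°, so u = (cos 72.6°, sin 72.6°) = (0.299, 0.954) and n = (−sin 72.6°, cos 72.6°) = (-0.954, 0.299). F is at the origin and S lies 21.6 along u from F, so S = 21.6·u = (6.46, 20.6). Tangency of A1 to both parallel lines with radius 4.3 puts E and L at F ± 4.3·n: E = (-4.10, 1.29), L = (4.10, -1.29). Equal radii place J and M the same way about S: J = S + 4.3·n = (2.36, 21.9), M = S − 4.3·n = (10.6, 19.3). Then cos ∠FLJ = LF·LJ / (|LF||LJ|), giving 68.3°.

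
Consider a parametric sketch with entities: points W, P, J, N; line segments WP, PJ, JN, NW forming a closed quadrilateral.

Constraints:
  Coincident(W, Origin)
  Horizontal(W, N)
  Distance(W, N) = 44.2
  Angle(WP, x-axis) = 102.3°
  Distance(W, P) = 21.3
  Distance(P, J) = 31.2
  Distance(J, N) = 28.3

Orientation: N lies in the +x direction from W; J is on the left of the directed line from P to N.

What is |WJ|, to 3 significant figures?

34.7

Checks: |PJ| = 31.20 ✓; |JN| = 28.30 ✓.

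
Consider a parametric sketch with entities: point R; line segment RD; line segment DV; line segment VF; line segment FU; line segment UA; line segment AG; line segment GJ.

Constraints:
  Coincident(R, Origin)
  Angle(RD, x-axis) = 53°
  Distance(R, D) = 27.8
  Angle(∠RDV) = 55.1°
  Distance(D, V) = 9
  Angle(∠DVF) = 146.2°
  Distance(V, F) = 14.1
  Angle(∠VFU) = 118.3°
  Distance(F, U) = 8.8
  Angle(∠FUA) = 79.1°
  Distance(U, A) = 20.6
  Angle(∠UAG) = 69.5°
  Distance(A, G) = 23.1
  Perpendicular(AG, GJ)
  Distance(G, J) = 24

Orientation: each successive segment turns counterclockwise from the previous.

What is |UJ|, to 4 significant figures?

16.57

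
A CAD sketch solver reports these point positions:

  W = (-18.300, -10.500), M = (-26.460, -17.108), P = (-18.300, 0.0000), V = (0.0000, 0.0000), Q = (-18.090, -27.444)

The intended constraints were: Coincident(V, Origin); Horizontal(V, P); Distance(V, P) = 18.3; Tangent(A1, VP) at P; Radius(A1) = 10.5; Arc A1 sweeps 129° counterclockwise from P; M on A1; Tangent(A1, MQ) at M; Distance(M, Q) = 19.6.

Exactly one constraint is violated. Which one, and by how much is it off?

Distance(M, Q) = 19.6 — off by 6.30.

V = (0.00, 0.00) ✓; V.y = 0.00, P.y = 0.00 ✓; |VP| = 18.30 ✓; ∠(WP, PV) = 90.00° ✓; |WP| = 10.50 ✓; bearing(W→M) − bearing(W→P) = 129.0° ✓; |WM| = 10.50 ✓; ∠(WM, MQ) = 90.00° ✓; |MQ| = 13.30 ✗.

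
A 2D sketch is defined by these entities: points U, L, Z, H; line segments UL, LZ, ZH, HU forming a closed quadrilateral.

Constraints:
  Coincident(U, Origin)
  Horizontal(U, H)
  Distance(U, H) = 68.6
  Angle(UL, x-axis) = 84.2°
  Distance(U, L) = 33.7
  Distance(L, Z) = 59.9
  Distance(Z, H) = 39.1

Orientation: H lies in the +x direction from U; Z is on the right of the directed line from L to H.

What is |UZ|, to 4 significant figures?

38.40

U is at the origin; UH is horizontal with |UH| = 68.6 and H in +x, so H = (68.6, 0). UL runs at 84.2° with |UL| = 33.7, so L = (3.406, 33.53). Z is determined by |LZ| = 59.9 and |ZH| = 39.1 together: it lies at the intersection of circle(L, 59.9) and circle(H, 39.1). With |LH| = 73.31, the foot of the radical line on LH is 50.70 from L and the perpendicular offset is √(59.9² − 50.70²) = 31.90. Taking the right-of-LH solution: Z = (33.90, -18.03).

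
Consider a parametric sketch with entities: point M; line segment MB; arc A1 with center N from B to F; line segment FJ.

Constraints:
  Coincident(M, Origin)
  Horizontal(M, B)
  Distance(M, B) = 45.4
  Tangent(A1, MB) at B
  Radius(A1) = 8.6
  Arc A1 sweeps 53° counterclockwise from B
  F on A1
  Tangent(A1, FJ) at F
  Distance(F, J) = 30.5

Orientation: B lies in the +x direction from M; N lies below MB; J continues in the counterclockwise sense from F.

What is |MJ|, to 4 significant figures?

34.34

M is at the origin; MB is horizontal with |MB| = 45.4 and B on the +x side, so B = (45.40, 0.000). Tangency of A1 to MB means the radius NB is perpendicular to MB, so N = B + (0, -8.6) = (45.40, -8.600). On A1, B sits at bearing 90° from N; a 53° counterclockwise sweep puts F at bearing 143°, so F = N + 8.6·(cos 143°, sin 143°) = (38.53, -3.424). Tangency of A1 to FJ means the radius NF is perpendicular to FJ, so FJ runs along (−sin 143°, cos 143°); with |FJ| = 30.5, J = (20.18, -27.78). Then |MJ| = |J − M| = 34.34.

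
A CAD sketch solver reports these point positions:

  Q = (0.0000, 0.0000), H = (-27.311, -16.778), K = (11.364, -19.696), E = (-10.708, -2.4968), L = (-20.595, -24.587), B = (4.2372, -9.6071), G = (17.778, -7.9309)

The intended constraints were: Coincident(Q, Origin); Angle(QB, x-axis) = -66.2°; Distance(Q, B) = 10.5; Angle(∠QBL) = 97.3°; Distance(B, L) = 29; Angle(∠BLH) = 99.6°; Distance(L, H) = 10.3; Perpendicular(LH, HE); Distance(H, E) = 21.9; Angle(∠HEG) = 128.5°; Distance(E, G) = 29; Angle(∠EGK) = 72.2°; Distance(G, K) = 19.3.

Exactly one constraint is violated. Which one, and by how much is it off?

Distance(G, K) = 19.3 — off by 5.90.

Q = (0.00, 0.00) ✓; QB at -66.20° ✓; |QB| = 10.50 ✓; ∠QBL = 97.30° ✓; |BL| = 29.00 ✓; ∠BLH = 99.60° ✓; |LH| = 10.30 ✓; ∠(LH, HE) = 90.00° ✓; |HE| = 21.90 ✓; ∠HEG = 128.5° ✓; |EG| = 29.00 ✓; ∠EGK = 72.20° ✓; |GK| = 13.40 ✗.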